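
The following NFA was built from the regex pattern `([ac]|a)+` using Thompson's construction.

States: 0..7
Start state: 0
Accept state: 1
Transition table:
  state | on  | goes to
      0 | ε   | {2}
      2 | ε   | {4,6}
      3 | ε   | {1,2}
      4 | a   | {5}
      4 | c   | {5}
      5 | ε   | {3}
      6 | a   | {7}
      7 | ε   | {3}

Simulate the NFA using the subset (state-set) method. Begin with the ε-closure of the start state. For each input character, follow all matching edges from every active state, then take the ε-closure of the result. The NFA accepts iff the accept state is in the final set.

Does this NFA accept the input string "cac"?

S₀ = ε-closure({0}) = {0,2,4,6}
'c' @ 1: {1,2,3,4,5,6}  ✓accept
'a' @ 2: {1,2,3,4,5,6,7}  ✓accept
'c' @ 3: {1,2,3,4,5,6}  ✓accept
end set {1,2,3,4,5,6} — state 1 in

Answer: ACCEPT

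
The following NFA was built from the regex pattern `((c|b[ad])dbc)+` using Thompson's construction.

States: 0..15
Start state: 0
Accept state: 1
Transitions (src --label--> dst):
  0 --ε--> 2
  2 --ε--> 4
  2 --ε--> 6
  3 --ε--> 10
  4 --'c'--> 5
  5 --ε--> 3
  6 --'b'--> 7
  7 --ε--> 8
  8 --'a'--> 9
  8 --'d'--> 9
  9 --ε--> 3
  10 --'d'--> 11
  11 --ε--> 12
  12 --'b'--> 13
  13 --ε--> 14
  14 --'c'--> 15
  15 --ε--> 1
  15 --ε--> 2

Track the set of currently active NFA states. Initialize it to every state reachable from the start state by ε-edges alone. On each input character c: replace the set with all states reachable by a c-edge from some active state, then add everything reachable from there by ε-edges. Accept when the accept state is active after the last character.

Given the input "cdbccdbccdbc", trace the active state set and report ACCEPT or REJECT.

Answer: ACCEPT

Derivation:
S₀ = ε-closure({0}) = {0,2,4,6}
'c' @ 1: {3,5,10}
'd' @ 2: {11,12}
'b' @ 3: {13,14}
'c' @ 4: {1,2,4,6,15}  (accept∈set)
'c' @ 5: {3,5,10}
'd' @ 6: {11,12}
'b' @ 7: {13,14}
'c' @ 8: {1,2,4,6,15}  (accept∈set)
'c' @ 9: {3,5,10}
'd' @ 10: {11,12}
'b' @ 11: {13,14}
'c' @ 12: {1,2,4,6,15}  (accept∈set)
final: {1,2,4,6,15}; accept 1 in set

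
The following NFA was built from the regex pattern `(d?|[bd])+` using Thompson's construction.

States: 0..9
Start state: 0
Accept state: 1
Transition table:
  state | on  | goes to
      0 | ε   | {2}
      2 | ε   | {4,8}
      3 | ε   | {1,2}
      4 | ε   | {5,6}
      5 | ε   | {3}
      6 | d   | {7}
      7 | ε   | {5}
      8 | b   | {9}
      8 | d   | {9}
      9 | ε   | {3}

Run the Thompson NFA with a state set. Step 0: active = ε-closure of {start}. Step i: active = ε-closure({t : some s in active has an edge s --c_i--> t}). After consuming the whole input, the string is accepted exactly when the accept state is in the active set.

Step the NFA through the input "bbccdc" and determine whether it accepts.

Answer: REJECT

Steps:
initial (ε-close {0}): {0,1,2,3,4,5,6,8}
'b' @ 1: {1,2,3,4,5,6,8,9}  ✓accept
'b' @ 2: {1,2,3,4,5,6,8,9}  ✓accept
'c' @ 3: {}  — no active states
rest 'cdc' ignored (set empty)
end set {} — state 1 not in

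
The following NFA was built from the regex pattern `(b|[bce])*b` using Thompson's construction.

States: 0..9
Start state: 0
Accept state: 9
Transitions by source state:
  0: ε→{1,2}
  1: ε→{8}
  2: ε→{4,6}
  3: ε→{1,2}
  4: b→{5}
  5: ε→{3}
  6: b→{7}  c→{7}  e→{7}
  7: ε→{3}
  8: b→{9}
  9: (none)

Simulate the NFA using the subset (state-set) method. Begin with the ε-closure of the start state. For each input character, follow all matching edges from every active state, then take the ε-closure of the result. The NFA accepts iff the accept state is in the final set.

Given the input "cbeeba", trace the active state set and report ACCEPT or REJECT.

start: ε-closure({0}) = {0,1,2,4,6,8}
'c' @ 1: {1,2,3,4,6,7,8}
'b' @ 2: {1,2,3,4,5,6,7,8,9}  (accept∈set)
'e' @ 3: {1,2,3,4,6,7,8}
'e' @ 4: {1,2,3,4,6,7,8}
'b' @ 5: {1,2,3,4,5,6,7,8,9}  (accept∈set)
'a' @ 6: {}  — dead — no transitions
end set {} — state 9 not in

Answer: REJECT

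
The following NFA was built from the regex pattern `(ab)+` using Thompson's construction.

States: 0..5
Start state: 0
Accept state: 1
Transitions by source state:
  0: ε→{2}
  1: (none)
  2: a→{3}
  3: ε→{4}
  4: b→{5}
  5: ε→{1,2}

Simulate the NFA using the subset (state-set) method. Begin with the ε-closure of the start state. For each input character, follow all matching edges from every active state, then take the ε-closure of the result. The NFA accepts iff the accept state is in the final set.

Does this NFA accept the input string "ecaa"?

initial (ε-close {0}): {0,2}
'e' @ 1: {}  — no active states
rest 'caa' ignored (set empty)
after full input: {}  (accept=1 not in)

Answer: REJECT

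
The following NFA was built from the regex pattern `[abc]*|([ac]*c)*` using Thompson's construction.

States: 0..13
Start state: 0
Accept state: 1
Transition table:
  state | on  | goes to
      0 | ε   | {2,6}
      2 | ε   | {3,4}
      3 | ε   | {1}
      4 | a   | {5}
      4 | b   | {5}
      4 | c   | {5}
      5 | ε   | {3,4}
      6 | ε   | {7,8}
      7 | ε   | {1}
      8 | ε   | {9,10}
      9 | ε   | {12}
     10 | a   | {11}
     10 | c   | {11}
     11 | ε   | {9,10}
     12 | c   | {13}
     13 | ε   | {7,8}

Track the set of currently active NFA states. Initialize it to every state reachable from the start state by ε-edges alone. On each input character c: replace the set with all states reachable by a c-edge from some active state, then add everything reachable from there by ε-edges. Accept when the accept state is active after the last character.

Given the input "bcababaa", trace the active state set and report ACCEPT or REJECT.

Answer: ACCEPT

Steps:
S₀ = ε-closure({0}) = {0,1,2,3,4,6,7,8,9,10,12}
'b' @ 1: {1,3,4,5}  (accept∈set)
'c' @ 2: {1,3,4,5}  (accept∈set)
'a' @ 3: {1,3,4,5}  (accept∈set)
'b' @ 4: {1,3,4,5}  (accept∈set)
'a' @ 5: {1,3,4,5}  (accept∈set)
'b' @ 6: {1,3,4,5}  (accept∈set)
'a' @ 7: {1,3,4,5}  (accept∈set)
'a' @ 8: {1,3,4,5}  (accept∈set)
final: {1,3,4,5}; accept 1 in set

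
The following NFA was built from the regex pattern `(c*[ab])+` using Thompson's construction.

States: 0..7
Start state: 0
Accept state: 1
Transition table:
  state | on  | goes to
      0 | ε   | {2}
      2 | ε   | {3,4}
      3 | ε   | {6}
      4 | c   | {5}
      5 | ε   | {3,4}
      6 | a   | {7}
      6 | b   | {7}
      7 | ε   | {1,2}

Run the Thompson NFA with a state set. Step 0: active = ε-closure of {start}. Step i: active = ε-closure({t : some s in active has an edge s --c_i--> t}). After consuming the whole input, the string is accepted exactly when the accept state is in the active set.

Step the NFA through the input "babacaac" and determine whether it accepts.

Answer: REJECT

Trace:
initial (ε-close {0}): {0,2,3,4,6}
'b' @ 1: {1,2,3,4,6,7}  ✓accept
'a' @ 2: {1,2,3,4,6,7}  ✓accept
'b' @ 3: {1,2,3,4,6,7}  ✓accept
'a' @ 4: {1,2,3,4,6,7}  ✓accept
'c' @ 5: {3,4,5,6}
'a' @ 6: {1,2,3,4,6,7}  ✓accept
'a' @ 7: {1,2,3,4,6,7}  ✓accept
'c' @ 8: {3,4,5,6}
after full input: {3,4,5,6}  (accept=1 not in)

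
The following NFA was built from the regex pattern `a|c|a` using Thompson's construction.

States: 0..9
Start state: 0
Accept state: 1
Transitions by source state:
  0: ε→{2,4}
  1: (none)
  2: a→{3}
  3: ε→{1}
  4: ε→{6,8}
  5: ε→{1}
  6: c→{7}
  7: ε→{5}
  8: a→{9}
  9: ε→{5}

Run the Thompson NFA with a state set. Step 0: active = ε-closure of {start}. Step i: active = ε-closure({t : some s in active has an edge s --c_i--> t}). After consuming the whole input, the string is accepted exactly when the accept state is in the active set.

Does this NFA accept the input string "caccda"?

S₀ = ε-closure({0}) = {0,2,4,6,8}
'c' @ 1: {1,5,7}  [accepting]
'a' @ 2: {}  — state set empty
rest 'ccda' ignored (set empty)
final: {}; accept 1 not in set

Answer: REJECT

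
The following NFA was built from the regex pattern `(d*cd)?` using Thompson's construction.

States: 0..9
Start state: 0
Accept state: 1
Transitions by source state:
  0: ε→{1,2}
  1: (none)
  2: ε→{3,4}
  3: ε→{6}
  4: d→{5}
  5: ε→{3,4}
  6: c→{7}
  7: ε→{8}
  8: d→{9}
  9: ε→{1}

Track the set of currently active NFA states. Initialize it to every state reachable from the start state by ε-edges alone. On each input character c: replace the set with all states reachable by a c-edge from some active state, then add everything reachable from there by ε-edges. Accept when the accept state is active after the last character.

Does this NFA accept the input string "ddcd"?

S₀ = ε-closure({0}) = {0,1,2,3,4,6}
'd' @ 1: {3,4,5,6}
'd' @ 2: {3,4,5,6}
'c' @ 3: {7,8}
'd' @ 4: {1,9}  ✓accept
after full input: {1,9}  (accept=1 in)

Answer: ACCEPT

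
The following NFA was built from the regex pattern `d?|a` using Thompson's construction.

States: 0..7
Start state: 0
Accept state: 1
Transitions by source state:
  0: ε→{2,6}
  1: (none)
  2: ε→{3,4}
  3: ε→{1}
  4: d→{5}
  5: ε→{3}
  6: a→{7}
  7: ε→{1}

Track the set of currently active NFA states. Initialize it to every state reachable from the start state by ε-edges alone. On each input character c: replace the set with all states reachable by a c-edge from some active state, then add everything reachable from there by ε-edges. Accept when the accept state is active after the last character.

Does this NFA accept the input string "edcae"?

S₀ = ε-closure({0}) = {0,1,2,3,4,6}
'e' @ 1: {}  — no active states
rest 'dcae' ignored (set empty)
final: {}; accept 1 not in set

Answer: REJECT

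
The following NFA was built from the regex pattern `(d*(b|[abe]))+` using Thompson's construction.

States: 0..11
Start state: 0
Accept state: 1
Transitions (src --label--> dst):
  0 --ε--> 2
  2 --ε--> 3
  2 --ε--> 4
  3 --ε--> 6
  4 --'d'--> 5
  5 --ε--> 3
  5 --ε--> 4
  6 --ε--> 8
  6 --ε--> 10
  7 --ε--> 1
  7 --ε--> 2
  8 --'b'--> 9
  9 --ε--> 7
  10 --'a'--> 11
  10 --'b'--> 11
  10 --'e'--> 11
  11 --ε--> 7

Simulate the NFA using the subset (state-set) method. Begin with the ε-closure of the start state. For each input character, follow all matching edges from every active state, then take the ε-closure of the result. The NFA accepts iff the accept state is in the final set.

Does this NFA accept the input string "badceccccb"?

Answer: REJECT

Steps:
start: ε-closure({0}) = {0,2,3,4,6,8,10}
'b' @ 1: {1,2,3,4,6,7,8,9,10,11}  (accept∈set)
'a' @ 2: {1,2,3,4,6,7,8,10,11}  (accept∈set)
'd' @ 3: {3,4,5,6,8,10}
'c' @ 4: {}  — state set empty
rest 'eccccb' ignored (set empty)
after full input: {}  (accept=1 not in)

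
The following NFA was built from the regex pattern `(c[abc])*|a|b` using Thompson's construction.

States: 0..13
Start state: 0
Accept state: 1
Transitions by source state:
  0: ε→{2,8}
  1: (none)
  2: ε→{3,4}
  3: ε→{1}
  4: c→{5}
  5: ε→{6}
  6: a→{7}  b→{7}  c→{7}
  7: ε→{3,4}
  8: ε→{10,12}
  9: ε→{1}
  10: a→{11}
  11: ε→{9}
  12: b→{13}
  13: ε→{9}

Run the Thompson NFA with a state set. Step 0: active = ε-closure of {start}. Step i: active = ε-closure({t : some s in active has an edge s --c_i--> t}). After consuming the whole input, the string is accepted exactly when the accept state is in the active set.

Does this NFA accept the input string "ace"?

Answer: REJECT

Steps:
start: ε-closure({0}) = {0,1,2,3,4,8,10,12}
'a' @ 1: {1,9,11}  ✓accept
'c' @ 2: {}  — no active states
rest 'e' ignored (set empty)
end set {} — state 1 not in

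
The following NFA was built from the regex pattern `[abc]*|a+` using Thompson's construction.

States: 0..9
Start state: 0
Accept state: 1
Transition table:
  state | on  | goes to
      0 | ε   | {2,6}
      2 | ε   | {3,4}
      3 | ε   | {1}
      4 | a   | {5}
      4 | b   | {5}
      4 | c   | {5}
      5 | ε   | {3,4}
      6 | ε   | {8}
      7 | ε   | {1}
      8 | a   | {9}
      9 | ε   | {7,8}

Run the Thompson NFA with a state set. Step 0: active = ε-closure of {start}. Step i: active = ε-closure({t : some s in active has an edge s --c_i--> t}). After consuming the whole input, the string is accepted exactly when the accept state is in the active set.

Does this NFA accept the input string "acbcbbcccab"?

start: ε-closure({0}) = {0,1,2,3,4,6,8}
'a' @ 1: {1,3,4,5,7,8,9}  ✓accept
'c' @ 2: {1,3,4,5}  ✓accept
'b' @ 3: {1,3,4,5}  ✓accept
'c' @ 4: {1,3,4,5}  ✓accept
'b' @ 5: {1,3,4,5}  ✓accept
'b' @ 6: {1,3,4,5}  ✓accept
'c' @ 7: {1,3,4,5}  ✓accept
'c' @ 8: {1,3,4,5}  ✓accept
'c' @ 9: {1,3,4,5}  ✓accept
'a' @ 10: {1,3,4,5}  ✓accept
'b' @ 11: {1,3,4,5}  ✓accept
final: {1,3,4,5}; accept 1 in set

Answer: ACCEPT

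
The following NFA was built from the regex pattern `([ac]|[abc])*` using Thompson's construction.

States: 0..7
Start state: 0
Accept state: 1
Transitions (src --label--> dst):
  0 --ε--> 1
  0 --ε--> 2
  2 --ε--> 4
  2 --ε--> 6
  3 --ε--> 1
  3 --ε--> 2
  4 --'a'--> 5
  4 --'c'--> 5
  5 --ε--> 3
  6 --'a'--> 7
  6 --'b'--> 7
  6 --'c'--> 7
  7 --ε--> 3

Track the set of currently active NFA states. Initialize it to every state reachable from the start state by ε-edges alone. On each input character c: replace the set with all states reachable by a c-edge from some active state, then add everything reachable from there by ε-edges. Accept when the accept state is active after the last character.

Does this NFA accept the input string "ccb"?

S₀ = ε-closure({0}) = {0,1,2,4,6}
'c' @ 1: {1,2,3,4,5,6,7}  [accepting]
'c' @ 2: {1,2,3,4,5,6,7}  [accepting]
'b' @ 3: {1,2,3,4,6,7}  [accepting]
end set {1,2,3,4,6,7} — state 1 in

Answer: ACCEPT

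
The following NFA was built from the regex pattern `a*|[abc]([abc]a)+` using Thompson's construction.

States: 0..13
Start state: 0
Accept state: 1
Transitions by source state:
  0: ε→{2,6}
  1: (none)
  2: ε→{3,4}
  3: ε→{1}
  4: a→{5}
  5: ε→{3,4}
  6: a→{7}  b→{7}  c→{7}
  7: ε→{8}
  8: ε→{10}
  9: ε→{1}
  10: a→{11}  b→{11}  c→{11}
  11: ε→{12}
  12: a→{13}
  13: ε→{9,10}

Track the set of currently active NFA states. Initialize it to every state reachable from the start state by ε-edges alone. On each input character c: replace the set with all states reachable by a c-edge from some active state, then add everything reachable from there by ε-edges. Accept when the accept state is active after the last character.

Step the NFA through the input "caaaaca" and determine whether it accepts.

Answer: ACCEPT

Derivation:
start: ε-closure({0}) = {0,1,2,3,4,6}
'c' @ 1: {7,8,10}
'a' @ 2: {11,12}
'a' @ 3: {1,9,10,13}  [accepting]
'a' @ 4: {11,12}
'a' @ 5: {1,9,10,13}  [accepting]
'c' @ 6: {11,12}
'a' @ 7: {1,9,10,13}  [accepting]
end set {1,9,10,13} — state 1 in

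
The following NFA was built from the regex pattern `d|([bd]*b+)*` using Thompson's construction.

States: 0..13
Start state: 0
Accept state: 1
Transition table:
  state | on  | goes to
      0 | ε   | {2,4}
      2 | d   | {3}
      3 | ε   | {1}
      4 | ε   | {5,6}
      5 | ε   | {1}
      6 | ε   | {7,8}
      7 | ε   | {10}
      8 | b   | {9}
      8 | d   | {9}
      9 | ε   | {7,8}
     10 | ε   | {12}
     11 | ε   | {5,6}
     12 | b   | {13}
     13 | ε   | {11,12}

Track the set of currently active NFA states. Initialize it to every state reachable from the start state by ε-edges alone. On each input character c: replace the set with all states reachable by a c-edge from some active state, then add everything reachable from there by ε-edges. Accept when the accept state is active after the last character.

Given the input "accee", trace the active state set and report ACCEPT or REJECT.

start: ε-closure({0}) = {0,1,2,4,5,6,7,8,10,12}
'a' @ 1: {}  — state set empty
rest 'ccee' ignored (set empty)
end set {} — state 1 not in

Answer: REJECT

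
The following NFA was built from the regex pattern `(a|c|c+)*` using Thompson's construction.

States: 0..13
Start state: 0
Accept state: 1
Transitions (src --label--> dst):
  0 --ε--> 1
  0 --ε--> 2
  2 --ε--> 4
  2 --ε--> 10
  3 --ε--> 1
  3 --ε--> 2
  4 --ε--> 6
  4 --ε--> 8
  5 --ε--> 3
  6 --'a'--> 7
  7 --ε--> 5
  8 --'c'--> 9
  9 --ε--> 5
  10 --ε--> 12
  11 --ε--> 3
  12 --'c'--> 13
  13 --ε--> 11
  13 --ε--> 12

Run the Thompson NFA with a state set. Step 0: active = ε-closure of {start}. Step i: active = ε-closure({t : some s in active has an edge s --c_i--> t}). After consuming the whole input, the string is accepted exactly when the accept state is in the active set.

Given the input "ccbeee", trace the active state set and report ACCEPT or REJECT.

Answer: REJECT

Steps:
start: ε-closure({0}) = {0,1,2,4,6,8,10,12}
'c' @ 1: {1,2,3,4,5,6,8,9,10,11,12,13}  ✓accept
'c' @ 2: {1,2,3,4,5,6,8,9,10,11,12,13}  ✓accept
'b' @ 3: {}  — state set empty
rest 'eee' ignored (set empty)
end set {} — state 1 not in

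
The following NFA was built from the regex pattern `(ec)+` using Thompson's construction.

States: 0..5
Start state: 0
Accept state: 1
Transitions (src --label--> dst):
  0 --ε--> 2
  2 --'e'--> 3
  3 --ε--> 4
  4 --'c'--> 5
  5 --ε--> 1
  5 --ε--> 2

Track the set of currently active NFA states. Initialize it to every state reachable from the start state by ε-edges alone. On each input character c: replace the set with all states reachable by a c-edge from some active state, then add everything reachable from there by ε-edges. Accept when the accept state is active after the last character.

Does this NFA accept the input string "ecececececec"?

Answer: ACCEPT

Steps:
start: ε-closure({0}) = {0,2}
'e' @ 1: {3,4}
'c' @ 2: {1,2,5}  ✓accept
'e' @ 3: {3,4}
'c' @ 4: {1,2,5}  ✓accept
'e' @ 5: {3,4}
'c' @ 6: {1,2,5}  ✓accept
'e' @ 7: {3,4}
'c' @ 8: {1,2,5}  ✓accept
'e' @ 9: {3,4}
'c' @ 10: {1,2,5}  ✓accept
'e' @ 11: {3,4}
'c' @ 12: {1,2,5}  ✓accept
final: {1,2,5}; accept 1 in set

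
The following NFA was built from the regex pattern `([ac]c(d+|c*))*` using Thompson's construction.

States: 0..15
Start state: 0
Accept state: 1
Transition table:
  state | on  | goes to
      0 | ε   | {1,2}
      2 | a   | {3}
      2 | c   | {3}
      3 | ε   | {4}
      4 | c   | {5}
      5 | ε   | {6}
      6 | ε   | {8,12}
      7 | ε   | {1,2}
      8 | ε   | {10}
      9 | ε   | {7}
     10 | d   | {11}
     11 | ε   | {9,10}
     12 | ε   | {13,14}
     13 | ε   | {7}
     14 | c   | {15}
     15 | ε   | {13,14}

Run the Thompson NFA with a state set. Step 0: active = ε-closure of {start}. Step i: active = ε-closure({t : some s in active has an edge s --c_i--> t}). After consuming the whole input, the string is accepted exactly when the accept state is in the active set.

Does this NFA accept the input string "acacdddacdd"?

Answer: ACCEPT

Derivation:
start: ε-closure({0}) = {0,1,2}
'a' @ 1: {3,4}
'c' @ 2: {1,2,5,6,7,8,10,12,13,14}  ✓accept
'a' @ 3: {3,4}
'c' @ 4: {1,2,5,6,7,8,10,12,13,14}  ✓accept
'd' @ 5: {1,2,7,9,10,11}  ✓accept
'd' @ 6: {1,2,7,9,10,11}  ✓accept
'd' @ 7: {1,2,7,9,10,11}  ✓accept
'a' @ 8: {3,4}
'c' @ 9: {1,2,5,6,7,8,10,12,13,14}  ✓accept
'd' @ 10: {1,2,7,9,10,11}  ✓accept
'd' @ 11: {1,2,7,9,10,11}  ✓accept
final: {1,2,7,9,10,11}; accept 1 in set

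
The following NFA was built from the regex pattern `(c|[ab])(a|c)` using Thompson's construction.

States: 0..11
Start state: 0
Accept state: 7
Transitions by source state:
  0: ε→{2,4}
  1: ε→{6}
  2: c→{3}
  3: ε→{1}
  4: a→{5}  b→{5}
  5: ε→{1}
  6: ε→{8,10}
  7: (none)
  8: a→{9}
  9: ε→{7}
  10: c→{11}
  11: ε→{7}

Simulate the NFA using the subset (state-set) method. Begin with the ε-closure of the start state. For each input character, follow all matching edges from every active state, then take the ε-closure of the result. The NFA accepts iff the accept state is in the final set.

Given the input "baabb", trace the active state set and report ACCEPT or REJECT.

Answer: REJECT

Steps:
S₀ = ε-closure({0}) = {0,2,4}
'b' @ 1: {1,5,6,8,10}
'a' @ 2: {7,9}  (accept∈set)
'a' @ 3: {}  — state set empty
rest 'bb' ignored (set empty)
final: {}; accept 7 not in set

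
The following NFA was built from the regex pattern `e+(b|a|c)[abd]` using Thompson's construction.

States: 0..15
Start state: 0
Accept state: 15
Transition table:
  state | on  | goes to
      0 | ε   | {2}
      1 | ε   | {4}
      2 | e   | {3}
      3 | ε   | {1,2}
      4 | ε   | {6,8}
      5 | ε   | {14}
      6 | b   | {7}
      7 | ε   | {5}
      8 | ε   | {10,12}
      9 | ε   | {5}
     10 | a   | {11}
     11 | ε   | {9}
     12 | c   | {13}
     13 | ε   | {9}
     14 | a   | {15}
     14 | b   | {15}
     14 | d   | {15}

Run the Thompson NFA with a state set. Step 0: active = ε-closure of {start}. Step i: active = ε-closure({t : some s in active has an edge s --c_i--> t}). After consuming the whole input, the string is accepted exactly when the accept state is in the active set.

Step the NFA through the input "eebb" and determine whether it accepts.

start: ε-closure({0}) = {0,2}
'e' @ 1: {1,2,3,4,6,8,10,12}
'e' @ 2: {1,2,3,4,6,8,10,12}
'b' @ 3: {5,7,14}
'b' @ 4: {15}  ✓accept
after full input: {15}  (accept=15 in)

Answer: ACCEPT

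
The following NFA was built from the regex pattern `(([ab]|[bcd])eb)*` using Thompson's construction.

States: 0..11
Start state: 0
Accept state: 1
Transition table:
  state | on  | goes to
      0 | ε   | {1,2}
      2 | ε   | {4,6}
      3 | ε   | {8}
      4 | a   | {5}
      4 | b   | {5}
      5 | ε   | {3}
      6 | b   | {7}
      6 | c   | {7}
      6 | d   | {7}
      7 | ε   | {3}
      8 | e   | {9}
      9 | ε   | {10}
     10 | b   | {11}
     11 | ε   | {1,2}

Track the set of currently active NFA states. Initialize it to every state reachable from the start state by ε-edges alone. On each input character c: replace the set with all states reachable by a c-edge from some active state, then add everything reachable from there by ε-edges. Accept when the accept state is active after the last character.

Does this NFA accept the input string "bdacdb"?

Answer: REJECT

Derivation:
start: ε-closure({0}) = {0,1,2,4,6}
'b' @ 1: {3,5,7,8}
'd' @ 2: {}  — dead — no transitions
rest 'acdb' ignored (set empty)
end set {} — state 1 not in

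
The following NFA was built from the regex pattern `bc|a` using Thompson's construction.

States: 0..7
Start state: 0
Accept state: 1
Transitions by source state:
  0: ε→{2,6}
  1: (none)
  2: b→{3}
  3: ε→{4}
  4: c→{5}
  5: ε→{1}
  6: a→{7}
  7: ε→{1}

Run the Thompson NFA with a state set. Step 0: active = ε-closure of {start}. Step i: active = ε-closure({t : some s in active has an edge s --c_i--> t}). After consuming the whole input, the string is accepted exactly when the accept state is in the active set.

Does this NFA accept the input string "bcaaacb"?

Answer: REJECT

Derivation:
S₀ = ε-closure({0}) = {0,2,6}
'b' @ 1: {3,4}
'c' @ 2: {1,5}  [accepting]
'a' @ 3: {}  — state set empty
rest 'aacb' ignored (set empty)
after full input: {}  (accept=1 not in)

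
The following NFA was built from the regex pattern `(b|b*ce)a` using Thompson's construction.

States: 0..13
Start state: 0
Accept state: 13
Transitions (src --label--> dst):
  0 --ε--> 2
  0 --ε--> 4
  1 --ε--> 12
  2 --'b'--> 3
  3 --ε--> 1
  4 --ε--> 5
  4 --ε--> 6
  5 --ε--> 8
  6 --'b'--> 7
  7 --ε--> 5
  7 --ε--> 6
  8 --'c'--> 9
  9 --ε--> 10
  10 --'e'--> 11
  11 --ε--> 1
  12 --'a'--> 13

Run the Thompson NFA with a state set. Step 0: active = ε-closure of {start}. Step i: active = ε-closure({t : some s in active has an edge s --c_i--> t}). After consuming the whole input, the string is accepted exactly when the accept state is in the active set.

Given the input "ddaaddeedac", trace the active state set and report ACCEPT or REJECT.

Answer: REJECT

Derivation:
start: ε-closure({0}) = {0,2,4,5,6,8}
'd' @ 1: {}  — no active states
rest 'daaddeedac' ignored (set empty)
end set {} — state 13 not in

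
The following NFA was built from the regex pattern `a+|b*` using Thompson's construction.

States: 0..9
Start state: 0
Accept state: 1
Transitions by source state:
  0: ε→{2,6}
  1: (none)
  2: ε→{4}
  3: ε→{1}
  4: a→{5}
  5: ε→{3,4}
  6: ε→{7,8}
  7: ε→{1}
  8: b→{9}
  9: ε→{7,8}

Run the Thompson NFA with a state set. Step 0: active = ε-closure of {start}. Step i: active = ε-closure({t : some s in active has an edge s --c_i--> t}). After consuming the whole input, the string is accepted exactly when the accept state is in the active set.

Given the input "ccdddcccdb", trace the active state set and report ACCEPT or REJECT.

Answer: REJECT

Derivation:
initial (ε-close {0}): {0,1,2,4,6,7,8}
'c' @ 1: {}  — dead — no transitions
rest 'cdddcccdb' ignored (set empty)
after full input: {}  (accept=1 not in)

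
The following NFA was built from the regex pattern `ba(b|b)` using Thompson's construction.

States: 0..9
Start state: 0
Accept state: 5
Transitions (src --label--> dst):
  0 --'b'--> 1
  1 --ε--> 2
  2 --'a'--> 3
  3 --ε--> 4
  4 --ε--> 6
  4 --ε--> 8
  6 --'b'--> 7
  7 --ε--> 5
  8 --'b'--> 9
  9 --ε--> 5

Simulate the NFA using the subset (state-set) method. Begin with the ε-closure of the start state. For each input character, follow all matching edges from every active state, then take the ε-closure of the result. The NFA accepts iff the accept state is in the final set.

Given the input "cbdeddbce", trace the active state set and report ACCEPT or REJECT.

start: ε-closure({0}) = {0}
'c' @ 1: {}  — no active states
rest 'bdeddbce' ignored (set empty)
final: {}; accept 5 not in set

Answer: REJECT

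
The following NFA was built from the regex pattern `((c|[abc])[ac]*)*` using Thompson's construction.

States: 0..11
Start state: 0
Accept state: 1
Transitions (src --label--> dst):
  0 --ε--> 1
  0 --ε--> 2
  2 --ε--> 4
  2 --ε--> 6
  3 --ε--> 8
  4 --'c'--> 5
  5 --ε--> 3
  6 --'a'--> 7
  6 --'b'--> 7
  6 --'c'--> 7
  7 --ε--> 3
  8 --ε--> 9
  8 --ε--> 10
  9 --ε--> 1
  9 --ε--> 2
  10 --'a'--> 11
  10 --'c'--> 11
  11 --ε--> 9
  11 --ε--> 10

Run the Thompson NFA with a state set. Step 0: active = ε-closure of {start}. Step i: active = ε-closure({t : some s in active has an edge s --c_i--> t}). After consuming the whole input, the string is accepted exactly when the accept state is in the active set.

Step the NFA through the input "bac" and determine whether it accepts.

Answer: ACCEPT

Steps:
start: ε-closure({0}) = {0,1,2,4,6}
'b' @ 1: {1,2,3,4,6,7,8,9,10}  (accept∈set)
'a' @ 2: {1,2,3,4,6,7,8,9,10,11}  (accept∈set)
'c' @ 3: {1,2,3,4,5,6,7,8,9,10,11}  (accept∈set)
final: {1,2,3,4,5,6,7,8,9,10,11}; accept 1 in set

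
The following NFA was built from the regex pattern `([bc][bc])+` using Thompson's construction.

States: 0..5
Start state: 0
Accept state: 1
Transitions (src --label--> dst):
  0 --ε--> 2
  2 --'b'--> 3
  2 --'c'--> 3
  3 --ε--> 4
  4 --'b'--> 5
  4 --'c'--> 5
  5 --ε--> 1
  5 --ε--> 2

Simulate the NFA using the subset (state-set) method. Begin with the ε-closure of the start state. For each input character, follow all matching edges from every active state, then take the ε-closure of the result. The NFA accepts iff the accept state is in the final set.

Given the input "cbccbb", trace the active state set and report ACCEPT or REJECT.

start: ε-closure({0}) = {0,2}
'c' @ 1: {3,4}
'b' @ 2: {1,2,5}  [accepting]
'c' @ 3: {3,4}
'c' @ 4: {1,2,5}  [accepting]
'b' @ 5: {3,4}
'b' @ 6: {1,2,5}  [accepting]
final: {1,2,5}; accept 1 in set

Answer: ACCEPT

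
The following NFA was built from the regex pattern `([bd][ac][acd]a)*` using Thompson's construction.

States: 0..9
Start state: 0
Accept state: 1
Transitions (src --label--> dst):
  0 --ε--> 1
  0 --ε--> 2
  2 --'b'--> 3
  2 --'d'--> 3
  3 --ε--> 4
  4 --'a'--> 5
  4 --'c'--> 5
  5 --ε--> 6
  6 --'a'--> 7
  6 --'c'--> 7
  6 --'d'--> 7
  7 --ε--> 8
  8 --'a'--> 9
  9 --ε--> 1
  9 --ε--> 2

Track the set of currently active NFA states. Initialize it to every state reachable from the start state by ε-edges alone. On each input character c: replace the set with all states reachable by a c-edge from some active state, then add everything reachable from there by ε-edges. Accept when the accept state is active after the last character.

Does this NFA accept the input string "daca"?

Answer: ACCEPT

Steps:
start: ε-closure({0}) = {0,1,2}
'd' @ 1: {3,4}
'a' @ 2: {5,6}
'c' @ 3: {7,8}
'a' @ 4: {1,2,9}  ✓accept
final: {1,2,9}; accept 1 in set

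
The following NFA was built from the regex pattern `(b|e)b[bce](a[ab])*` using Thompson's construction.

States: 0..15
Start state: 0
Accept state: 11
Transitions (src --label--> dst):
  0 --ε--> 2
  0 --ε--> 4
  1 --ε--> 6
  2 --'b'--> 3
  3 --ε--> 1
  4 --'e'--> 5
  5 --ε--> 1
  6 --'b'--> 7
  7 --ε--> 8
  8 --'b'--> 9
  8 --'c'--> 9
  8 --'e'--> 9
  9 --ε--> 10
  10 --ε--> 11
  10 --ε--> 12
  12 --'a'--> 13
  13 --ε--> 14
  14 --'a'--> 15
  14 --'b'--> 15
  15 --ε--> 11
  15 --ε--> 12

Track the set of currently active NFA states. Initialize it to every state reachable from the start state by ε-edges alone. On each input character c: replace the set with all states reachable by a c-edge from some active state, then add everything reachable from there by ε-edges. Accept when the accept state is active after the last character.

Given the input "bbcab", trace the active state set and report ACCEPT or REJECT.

Answer: ACCEPT

Trace:
S₀ = ε-closure({0}) = {0,2,4}
'b' @ 1: {1,3,6}
'b' @ 2: {7,8}
'c' @ 3: {9,10,11,12}  [accepting]
'a' @ 4: {13,14}
'b' @ 5: {11,12,15}  [accepting]
after full input: {11,12,15}  (accept=11 in)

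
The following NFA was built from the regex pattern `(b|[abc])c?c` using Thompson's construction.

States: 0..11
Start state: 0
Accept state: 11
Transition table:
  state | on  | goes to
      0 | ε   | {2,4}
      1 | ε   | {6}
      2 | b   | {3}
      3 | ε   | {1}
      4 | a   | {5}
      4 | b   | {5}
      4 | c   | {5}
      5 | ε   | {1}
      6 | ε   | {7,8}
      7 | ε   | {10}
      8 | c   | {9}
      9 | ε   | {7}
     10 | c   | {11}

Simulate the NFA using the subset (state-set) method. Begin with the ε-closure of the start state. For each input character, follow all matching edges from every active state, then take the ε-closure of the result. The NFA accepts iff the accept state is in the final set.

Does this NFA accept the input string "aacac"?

start: ε-closure({0}) = {0,2,4}
'a' @ 1: {1,5,6,7,8,10}
'a' @ 2: {}  — dead — no transitions
rest 'cac' ignored (set empty)
after full input: {}  (accept=11 not in)

Answer: REJECT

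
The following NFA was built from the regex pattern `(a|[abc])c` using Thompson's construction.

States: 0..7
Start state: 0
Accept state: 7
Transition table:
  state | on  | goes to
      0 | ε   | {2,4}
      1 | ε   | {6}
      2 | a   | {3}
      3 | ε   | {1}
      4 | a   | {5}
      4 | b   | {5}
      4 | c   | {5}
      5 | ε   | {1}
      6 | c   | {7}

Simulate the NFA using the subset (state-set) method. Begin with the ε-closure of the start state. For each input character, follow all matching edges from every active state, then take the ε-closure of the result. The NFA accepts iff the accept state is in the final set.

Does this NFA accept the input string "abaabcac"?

Answer: REJECT

Steps:
S₀ = ε-closure({0}) = {0,2,4}
'a' @ 1: {1,3,5,6}
'b' @ 2: {}  — no active states
rest 'aabcac' ignored (set empty)
final: {}; accept 7 not in set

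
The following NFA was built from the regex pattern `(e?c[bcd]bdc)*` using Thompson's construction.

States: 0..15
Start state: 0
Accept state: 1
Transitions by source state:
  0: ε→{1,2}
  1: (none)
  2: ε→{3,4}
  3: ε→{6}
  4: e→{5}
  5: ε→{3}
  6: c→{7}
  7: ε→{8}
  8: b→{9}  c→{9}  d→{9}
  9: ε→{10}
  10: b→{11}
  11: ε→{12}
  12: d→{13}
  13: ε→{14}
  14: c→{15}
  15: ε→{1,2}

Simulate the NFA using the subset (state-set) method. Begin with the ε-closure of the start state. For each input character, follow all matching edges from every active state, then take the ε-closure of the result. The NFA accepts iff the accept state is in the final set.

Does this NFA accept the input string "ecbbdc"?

Answer: ACCEPT

Derivation:
start: ε-closure({0}) = {0,1,2,3,4,6}
'e' @ 1: {3,5,6}
'c' @ 2: {7,8}
'b' @ 3: {9,10}
'b' @ 4: {11,12}
'd' @ 5: {13,14}
'c' @ 6: {1,2,3,4,6,15}  [accepting]
final: {1,2,3,4,6,15}; accept 1 in set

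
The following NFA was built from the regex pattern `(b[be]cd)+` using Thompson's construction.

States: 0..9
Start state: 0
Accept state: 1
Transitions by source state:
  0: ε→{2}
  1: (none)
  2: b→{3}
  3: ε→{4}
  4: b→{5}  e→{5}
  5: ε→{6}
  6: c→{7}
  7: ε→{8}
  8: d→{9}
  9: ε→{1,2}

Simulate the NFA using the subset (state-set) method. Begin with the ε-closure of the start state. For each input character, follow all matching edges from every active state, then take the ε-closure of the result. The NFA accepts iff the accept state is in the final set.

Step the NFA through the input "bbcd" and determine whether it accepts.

start: ε-closure({0}) = {0,2}
'b' @ 1: {3,4}
'b' @ 2: {5,6}
'c' @ 3: {7,8}
'd' @ 4: {1,2,9}  (accept∈set)
after full input: {1,2,9}  (accept=1 in)

Answer: ACCEPT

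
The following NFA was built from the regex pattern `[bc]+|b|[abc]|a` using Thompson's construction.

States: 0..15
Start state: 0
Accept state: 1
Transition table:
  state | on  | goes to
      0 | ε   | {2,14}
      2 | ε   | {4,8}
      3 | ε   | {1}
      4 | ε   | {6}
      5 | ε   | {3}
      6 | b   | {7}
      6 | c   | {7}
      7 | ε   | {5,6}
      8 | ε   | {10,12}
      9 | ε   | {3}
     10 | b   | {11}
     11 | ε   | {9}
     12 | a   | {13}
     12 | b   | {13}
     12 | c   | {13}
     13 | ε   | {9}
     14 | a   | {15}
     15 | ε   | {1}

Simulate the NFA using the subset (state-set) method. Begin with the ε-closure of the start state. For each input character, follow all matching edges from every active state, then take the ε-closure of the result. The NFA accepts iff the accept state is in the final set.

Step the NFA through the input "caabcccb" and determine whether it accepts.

Answer: REJECT

Steps:
start: ε-closure({0}) = {0,2,4,6,8,10,12,14}
'c' @ 1: {1,3,5,6,7,9,13}  ✓accept
'a' @ 2: {}  — state set empty
rest 'abcccb' ignored (set empty)
after full input: {}  (accept=1 not in)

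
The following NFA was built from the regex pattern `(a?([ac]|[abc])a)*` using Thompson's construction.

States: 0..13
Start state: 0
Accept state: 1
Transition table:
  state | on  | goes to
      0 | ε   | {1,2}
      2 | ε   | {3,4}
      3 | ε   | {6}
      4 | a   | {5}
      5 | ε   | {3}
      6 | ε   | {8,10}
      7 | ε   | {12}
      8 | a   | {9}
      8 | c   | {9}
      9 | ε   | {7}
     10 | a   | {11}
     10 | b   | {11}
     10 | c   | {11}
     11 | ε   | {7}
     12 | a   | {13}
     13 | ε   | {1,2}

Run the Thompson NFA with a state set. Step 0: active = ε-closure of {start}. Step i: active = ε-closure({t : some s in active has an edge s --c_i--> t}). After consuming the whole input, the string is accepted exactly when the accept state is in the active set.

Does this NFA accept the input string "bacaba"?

initial (ε-close {0}): {0,1,2,3,4,6,8,10}
'b' @ 1: {7,11,12}
'a' @ 2: {1,2,3,4,6,8,10,13}  [accepting]
'c' @ 3: {7,9,11,12}
'a' @ 4: {1,2,3,4,6,8,10,13}  [accepting]
'b' @ 5: {7,11,12}
'a' @ 6: {1,2,3,4,6,8,10,13}  [accepting]
after full input: {1,2,3,4,6,8,10,13}  (accept=1 in)

Answer: ACCEPT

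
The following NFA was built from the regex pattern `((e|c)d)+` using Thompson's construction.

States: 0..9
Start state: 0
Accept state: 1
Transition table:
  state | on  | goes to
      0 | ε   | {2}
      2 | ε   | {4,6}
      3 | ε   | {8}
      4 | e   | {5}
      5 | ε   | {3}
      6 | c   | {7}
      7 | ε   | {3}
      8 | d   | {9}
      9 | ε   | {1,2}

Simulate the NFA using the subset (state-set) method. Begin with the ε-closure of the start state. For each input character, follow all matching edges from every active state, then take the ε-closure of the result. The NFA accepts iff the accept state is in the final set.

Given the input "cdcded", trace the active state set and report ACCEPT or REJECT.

Answer: ACCEPT

Trace:
initial (ε-close {0}): {0,2,4,6}
'c' @ 1: {3,7,8}
'd' @ 2: {1,2,4,6,9}  (accept∈set)
'c' @ 3: {3,7,8}
'd' @ 4: {1,2,4,6,9}  (accept∈set)
'e' @ 5: {3,5,8}
'd' @ 6: {1,2,4,6,9}  (accept∈set)
end set {1,2,4,6,9} — state 1 in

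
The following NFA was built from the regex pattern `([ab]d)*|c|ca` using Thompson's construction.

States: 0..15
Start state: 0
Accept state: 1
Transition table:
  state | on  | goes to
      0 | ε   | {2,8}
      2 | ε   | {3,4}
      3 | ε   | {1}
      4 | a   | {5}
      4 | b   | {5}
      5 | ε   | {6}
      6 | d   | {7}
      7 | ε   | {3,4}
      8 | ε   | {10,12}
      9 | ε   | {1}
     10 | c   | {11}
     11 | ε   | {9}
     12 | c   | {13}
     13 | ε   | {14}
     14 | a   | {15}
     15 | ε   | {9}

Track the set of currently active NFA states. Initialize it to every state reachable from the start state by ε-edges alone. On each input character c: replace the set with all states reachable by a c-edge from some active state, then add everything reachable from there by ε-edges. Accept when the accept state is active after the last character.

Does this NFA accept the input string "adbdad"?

Answer: ACCEPT

Derivation:
start: ε-closure({0}) = {0,1,2,3,4,8,10,12}
'a' @ 1: {5,6}
'd' @ 2: {1,3,4,7}  ✓accept
'b' @ 3: {5,6}
'd' @ 4: {1,3,4,7}  ✓accept
'a' @ 5: {5,6}
'd' @ 6: {1,3,4,7}  ✓accept
after full input: {1,3,4,7}  (accept=1 in)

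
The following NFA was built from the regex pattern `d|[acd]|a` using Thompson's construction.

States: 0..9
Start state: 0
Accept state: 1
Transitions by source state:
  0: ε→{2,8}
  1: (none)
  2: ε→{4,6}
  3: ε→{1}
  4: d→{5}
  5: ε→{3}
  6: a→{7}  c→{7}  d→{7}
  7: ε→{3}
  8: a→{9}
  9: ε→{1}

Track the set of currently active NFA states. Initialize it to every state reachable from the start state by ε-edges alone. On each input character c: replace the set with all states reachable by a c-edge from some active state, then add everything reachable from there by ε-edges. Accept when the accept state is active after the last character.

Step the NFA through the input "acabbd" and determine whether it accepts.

S₀ = ε-closure({0}) = {0,2,4,6,8}
'a' @ 1: {1,3,7,9}  [accepting]
'c' @ 2: {}  — state set empty
rest 'abbd' ignored (set empty)
after full input: {}  (accept=1 not in)

Answer: REJECT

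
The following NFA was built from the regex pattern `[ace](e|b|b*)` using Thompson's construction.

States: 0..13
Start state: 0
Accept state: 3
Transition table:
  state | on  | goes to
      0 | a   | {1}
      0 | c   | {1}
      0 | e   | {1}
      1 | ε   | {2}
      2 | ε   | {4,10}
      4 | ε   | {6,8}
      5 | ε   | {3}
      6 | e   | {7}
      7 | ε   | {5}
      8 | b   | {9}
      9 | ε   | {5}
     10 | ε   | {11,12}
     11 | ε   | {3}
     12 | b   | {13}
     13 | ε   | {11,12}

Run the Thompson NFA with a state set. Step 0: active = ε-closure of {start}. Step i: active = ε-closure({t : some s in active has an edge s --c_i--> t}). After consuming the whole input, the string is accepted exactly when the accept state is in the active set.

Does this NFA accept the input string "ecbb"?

initial (ε-close {0}): {0}
'e' @ 1: {1,2,3,4,6,8,10,11,12}  ✓accept
'c' @ 2: {}  — no active states
rest 'bb' ignored (set empty)
end set {} — state 3 not in

Answer: REJECT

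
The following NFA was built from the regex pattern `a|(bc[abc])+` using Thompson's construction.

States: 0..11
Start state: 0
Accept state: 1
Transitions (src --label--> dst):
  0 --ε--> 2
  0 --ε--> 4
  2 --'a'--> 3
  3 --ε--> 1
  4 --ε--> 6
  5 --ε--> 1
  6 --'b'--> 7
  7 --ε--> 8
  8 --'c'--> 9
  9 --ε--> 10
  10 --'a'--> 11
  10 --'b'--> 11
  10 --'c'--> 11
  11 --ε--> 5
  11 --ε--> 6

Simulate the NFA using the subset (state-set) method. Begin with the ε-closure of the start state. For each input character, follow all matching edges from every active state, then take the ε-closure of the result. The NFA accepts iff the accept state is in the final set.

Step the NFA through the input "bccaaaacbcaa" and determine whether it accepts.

S₀ = ε-closure({0}) = {0,2,4,6}
'b' @ 1: {7,8}
'c' @ 2: {9,10}
'c' @ 3: {1,5,6,11}  ✓accept
'a' @ 4: {}  — no active states
rest 'aaacbcaa' ignored (set empty)
final: {}; accept 1 not in set

Answer: REJECT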